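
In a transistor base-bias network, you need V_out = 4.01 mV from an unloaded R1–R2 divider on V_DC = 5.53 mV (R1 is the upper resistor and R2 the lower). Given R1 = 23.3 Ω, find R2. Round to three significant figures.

R2 ≈ 61.5 Ω

The divider ratio is R2/(R1+R2) = 4.01/5.53 = 0.7251.
So R2 = R1 · V_out/(V_DC − V_out) = 23.3 × 4.01/(5.53 − 4.01) = 23.3 × 2.638 = 61.47 Ω.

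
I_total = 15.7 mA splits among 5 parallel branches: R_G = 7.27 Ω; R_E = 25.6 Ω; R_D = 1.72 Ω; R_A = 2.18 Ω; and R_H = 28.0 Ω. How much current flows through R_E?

Total conductance ΣG = 1/7.27 + 1/25.6 + 1/1.72 + 1/2.18 + 1/28.0 = 1.252 (units of 1/Ω).
R_E takes the fraction G_k/ΣG = 0.03906/1.252 = 0.03119, so I = 15.7 × 0.03119 = 0.4897 mA.

I ≈ 0.490 mA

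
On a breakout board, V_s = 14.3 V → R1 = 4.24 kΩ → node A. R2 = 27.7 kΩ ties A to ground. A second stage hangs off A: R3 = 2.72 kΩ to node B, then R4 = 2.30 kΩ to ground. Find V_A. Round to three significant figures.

Looking into the second stage from A: R3 + R4 = 5.020 kΩ appears in parallel with R2.
Effective lower resistance at A: R2 ‖ 5.020 = 4.250 kΩ.
So V_A = 14.3 × 0.5006 = 7.158 V.

V_A ≈ 7.16 V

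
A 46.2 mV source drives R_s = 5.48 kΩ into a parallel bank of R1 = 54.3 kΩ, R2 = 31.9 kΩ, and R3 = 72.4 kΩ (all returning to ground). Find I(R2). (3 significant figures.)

Parallel bank: R_p = 1/(1/54.3 + 1/31.9 + 1/72.4) = 15.73 kΩ.
V_A = 46.2 × 15.73/21.21 = 34.26 mV.
I(R2) = V_A / R2 = 34.26/31.9 = 1.074 µA.

I ≈ 1.07 µA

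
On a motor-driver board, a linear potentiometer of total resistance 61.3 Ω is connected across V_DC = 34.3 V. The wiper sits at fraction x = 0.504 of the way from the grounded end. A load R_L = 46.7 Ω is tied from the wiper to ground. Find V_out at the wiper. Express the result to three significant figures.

Split the track: R_lower = x·R_p = 30.90 Ω, R_upper = (1−x)·R_p = 30.40 Ω.
R_L loads the lower segment: effective lower R = 18.59 Ω.
Loaded-divider output: V_out = 34.3 × 0.3795 = 13.02 V.
(Unloaded: V_out = x·V_DC = 17.3 V.)

V_out ≈ 13.0 V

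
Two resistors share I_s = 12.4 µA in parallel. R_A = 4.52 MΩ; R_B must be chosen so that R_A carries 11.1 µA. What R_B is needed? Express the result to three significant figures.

R_B ≈ 38.6 MΩ

Two-branch current divider: I_A = I_s · R_B/(R_A + R_B).
11.1/12.4 = R_B/(R_A + R_B) → R_B = R_A · (0.8952)/(1 − 0.8952) = 4.52 × 8.538 = 38.59 MΩ.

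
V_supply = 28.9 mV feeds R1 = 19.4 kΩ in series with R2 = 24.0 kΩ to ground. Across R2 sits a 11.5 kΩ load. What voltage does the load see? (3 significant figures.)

First combine the lower leg with the load: R2 ‖ R_L = 7.775 kΩ.
Then V_out = V_supply · R2'/(R1 + R2') = 28.9 × 7.775/27.17 = 8.268 mV.

V_out ≈ 8.27 mV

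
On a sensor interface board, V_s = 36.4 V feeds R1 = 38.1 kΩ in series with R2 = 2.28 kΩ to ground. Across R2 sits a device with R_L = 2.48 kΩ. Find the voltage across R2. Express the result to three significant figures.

The load sits in parallel with R2, giving an effective lower resistance R2' = R2·R_L/(R2+R_L) = 1.188 kΩ.
Now apply the divider: V_out = 36.4 × 0.03024 = 1.101 V.
(Unloaded it would be 2.06 V; the load pulls it down.)

V_out ≈ 1.10 V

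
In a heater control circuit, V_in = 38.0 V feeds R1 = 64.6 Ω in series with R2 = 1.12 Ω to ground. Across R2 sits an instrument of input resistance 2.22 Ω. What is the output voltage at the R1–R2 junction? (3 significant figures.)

V_out ≈ 0.433 V

First combine the lower leg with the load: R2 ‖ R_L = 0.7444 Ω.
Now apply the divider: V_out = 38.0 × 0.01139 = 0.4329 V.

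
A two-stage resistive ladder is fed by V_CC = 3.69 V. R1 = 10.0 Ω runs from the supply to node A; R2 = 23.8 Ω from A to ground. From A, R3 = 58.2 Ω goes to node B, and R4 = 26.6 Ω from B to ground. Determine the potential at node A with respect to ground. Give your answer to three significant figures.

Node A sees R2 in parallel with the series input of stage 2, R3 + R4 = 84.80 Ω.
R2 ‖ (R3+R4) = 18.58 Ω.
So V_A = 3.69 × 0.6502 = 2.399 V.

V_A ≈ 2.40 V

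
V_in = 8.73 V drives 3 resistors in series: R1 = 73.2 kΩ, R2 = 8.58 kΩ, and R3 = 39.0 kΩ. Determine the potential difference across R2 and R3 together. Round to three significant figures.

V ≈ 3.44 V

ΣR = 73.2 + 8.58 + 39.0 = 120.8 kΩ.
R_{R2..R3} = 8.58 + 39.0 = 47.58 kΩ.
By the voltage-divider rule, V = 8.73 × 47.58/120.8 = 3.439 V.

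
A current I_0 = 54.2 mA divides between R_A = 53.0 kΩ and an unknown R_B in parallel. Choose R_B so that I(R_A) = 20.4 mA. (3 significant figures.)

In a two-way split, I_A/I_0 = R_B/(R_A + R_B).
20.4/54.2 = R_B/(R_A + R_B) → R_B = R_A · (0.3764)/(1 − 0.3764) = 53.0 × 0.6036 = 31.99 kΩ.

R_B ≈ 32.0 kΩ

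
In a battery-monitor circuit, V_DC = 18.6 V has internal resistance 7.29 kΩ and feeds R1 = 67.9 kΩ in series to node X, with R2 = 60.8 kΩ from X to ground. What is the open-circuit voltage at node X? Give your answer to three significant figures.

V_th ≈ 8.32 V

R1' = 7.29 + 67.9 = 75.19 kΩ (source resistance + R1).
With X open, the divider is unloaded: V_th = 18.6 × 60.8/136.0 = 8.316 V.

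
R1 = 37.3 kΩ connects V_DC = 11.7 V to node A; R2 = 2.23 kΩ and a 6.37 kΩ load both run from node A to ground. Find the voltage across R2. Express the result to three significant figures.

The load sits in parallel with R2, giving an effective lower resistance R2' = R2·R_L/(R2+R_L) = 1.652 kΩ.
Voltage divider with the loaded lower leg: V_out = 11.7 × 1.652/(37.3 + 1.652) = 11.7 × 0.04241 = 0.4961 V.
(Unloaded it would be 0.660 V; the load pulls it down.)

V_out ≈ 0.496 V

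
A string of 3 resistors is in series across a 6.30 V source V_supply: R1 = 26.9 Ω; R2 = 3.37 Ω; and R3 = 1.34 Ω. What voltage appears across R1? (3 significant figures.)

V ≈ 5.36 V

Series total: ΣR = 26.9 + 3.37 + 1.34 = 31.61 Ω.
By the voltage-divider rule, V = 6.30 × 26.90/31.61 = 5.361 V.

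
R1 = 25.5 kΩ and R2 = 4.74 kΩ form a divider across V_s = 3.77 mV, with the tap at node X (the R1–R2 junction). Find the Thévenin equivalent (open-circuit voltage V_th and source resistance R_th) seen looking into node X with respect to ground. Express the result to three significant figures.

V_th ≈ 0.591 mV, R_th ≈ 4.00 kΩ

V_th is the unloaded tap voltage: V_s · R2/(R1+R2) = 3.77 × 0.1567 = 0.5909 mV.
With V_s suppressed (replaced by a short), R_th = R1 ‖ R2 = (25.50 × 4.74)/(25.50 + 4.74) = 3.997 kΩ.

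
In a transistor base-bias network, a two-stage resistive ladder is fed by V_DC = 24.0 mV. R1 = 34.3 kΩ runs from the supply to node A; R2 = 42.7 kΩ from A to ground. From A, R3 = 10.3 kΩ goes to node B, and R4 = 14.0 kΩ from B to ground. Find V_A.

V_A ≈ 7.47 mV

The second stage (R3 + R4 = 24.30 kΩ) loads node A in parallel with R2.
R2 ‖ (R3+R4) = 15.49 kΩ.
V_A = 24.0 × 15.49/(34.3 + 15.49) = 7.465 mV.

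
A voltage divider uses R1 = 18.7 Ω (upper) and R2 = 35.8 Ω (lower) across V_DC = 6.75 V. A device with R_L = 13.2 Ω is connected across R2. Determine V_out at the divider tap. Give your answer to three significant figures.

V_out ≈ 2.30 V

First combine the lower leg with the load: R2 ‖ R_L = 9.644 Ω.
Then V_out = V_DC · R2'/(R1 + R2') = 6.75 × 9.644/28.34 = 2.297 V.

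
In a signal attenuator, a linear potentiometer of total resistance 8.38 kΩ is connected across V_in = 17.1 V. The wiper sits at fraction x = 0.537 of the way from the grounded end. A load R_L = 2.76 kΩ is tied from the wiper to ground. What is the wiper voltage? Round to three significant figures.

Lower segment x·R_p = 4.500 kΩ; upper segment (1−x)·R_p = 3.880 kΩ.
R_L loads the lower segment: effective lower R = 1.711 kΩ.
Then V_out = V_in · 1.711/(3.880 + 1.711) = 5.233 V.
(Unloaded: V_out = x·V_in = 9.18 V.)

V_out ≈ 5.23 V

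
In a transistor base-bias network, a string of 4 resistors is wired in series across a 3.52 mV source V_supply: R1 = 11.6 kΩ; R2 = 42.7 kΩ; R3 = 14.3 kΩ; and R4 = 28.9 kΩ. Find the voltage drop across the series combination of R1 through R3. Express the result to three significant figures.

V ≈ 2.48 mV

ΣR = 11.6 + 42.7 + 14.3 + 28.9 = 97.50 kΩ.
R_{R1..R3} = 11.6 + 42.7 + 14.3 = 68.60 kΩ.
V = V_supply · R/ΣR = 3.52 × 0.7036 = 2.477 mV.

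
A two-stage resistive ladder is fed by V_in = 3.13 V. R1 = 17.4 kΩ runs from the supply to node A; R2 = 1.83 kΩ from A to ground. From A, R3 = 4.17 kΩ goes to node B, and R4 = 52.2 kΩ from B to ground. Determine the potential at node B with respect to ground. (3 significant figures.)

V_B ≈ 0.268 V

Node A sees R2 in parallel with the series input of stage 2, R3 + R4 = 56.37 kΩ.
R2 ‖ (R3+R4) = 1.772 kΩ.
First divider: V_A = V_in · 1.772/(17.4 + 1.772) = 0.2894 V.
V_B = V_A × 0.9260 = 0.2680 V.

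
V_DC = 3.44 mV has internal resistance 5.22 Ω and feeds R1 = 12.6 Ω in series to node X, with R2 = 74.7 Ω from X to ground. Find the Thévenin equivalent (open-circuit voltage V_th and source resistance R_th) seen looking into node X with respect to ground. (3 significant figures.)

R1' = 5.22 + 12.6 = 17.82 Ω (source resistance + R1).
With X open, the divider is unloaded: V_th = 3.44 × 74.7/92.52 = 2.777 mV.
Zeroing V_DC shorts the top of R1' to ground, so R_th = R1' ‖ R2 = 14.39 Ω.

V_th ≈ 2.78 mV, R_th ≈ 14.4 Ω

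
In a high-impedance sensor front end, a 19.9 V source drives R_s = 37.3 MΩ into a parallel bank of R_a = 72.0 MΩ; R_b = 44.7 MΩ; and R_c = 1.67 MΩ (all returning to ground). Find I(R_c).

I ≈ 0.483 µA

Equivalent of the parallel group: R_p = 1.575 MΩ.
V_A = 19.9 × 1.575/38.87 = 0.8061 V.
Branch current I = V_A/R_c = 0.8061/1.67 = 0.4827 µA.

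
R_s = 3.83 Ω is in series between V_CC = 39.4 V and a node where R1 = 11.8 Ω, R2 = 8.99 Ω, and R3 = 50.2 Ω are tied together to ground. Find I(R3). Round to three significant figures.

Equivalent of the parallel group: R_p = 4.632 Ω.
Node voltage V_A = V_CC · R_p/(R_s + R_p) = 39.4 × 0.5474 = 21.57 V.
I(R3) = V_A / R3 = 21.57/50.2 = 0.4296 A.

I ≈ 0.430 A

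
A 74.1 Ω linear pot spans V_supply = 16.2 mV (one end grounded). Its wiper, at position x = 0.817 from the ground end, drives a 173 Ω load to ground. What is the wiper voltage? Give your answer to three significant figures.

V_out ≈ 12.4 mV

Split the track: R_lower = x·R_p = 60.54 Ω, R_upper = (1−x)·R_p = 13.56 Ω.
Lower segment in parallel with the load: 60.54 ‖ 173 = 44.85 Ω.
V_out = 16.2 × 44.85/(13.56 + 44.85) = 12.44 mV.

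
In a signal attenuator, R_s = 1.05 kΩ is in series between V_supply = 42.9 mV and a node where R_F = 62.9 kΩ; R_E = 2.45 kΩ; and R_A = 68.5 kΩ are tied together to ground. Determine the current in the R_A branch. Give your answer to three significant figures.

Combine the parallel branches: R_p = (1/62.9 + 1/2.45 + 1/68.5)⁻¹ = 2.280 kΩ.
V_A by voltage divider: V_A = 42.9 × 2.280/(1.05 + 2.280) = 29.37 mV.
I(R_A) = V_A / R_A = 29.37/68.5 = 0.4288 µA.
(Check via current divider: I_total = 12.88 µA; share G_k/ΣG = 0.03328 → same result.)

I ≈ 0.429 µA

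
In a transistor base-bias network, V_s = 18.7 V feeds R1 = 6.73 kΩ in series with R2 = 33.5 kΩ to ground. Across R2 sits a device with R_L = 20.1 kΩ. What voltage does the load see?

V_out ≈ 12.2 V

The load sits in parallel with R2, giving an effective lower resistance R2' = R2·R_L/(R2+R_L) = 12.56 kΩ.
Voltage divider with the loaded lower leg: V_out = 18.7 × 12.56/(6.73 + 12.56) = 18.7 × 0.6512 = 12.18 V.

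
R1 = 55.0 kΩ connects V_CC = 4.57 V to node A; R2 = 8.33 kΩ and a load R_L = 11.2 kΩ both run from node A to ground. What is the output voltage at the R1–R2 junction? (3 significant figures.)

V_out ≈ 0.365 V

First combine the lower leg with the load: R2 ‖ R_L = 4.777 kΩ.
Then V_out = V_CC · R2'/(R1 + R2') = 4.57 × 4.777/59.78 = 0.3652 V.
(Unloaded it would be 0.601 V; the load pulls it down.)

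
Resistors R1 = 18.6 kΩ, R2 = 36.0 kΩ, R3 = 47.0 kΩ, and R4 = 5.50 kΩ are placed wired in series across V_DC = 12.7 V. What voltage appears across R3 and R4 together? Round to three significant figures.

V ≈ 6.23 V

Total series resistance ΣR = 18.6 + 36.0 + 47.0 + 5.50 = 107.1 kΩ.
R_{R3..R4} = 47.0 + 5.50 = 52.50 kΩ.
V = V_DC · R/ΣR = 12.7 × 0.4902 = 6.225 V.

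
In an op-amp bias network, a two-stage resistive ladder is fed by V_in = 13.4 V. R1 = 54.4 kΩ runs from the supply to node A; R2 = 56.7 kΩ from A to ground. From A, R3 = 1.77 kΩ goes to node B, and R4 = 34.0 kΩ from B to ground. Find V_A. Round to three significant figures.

Node A sees R2 in parallel with the series input of stage 2, R3 + R4 = 35.77 kΩ.
R2 ‖ (R3+R4) = 21.93 kΩ.
First divider: V_A = V_in · 21.93/(54.4 + 21.93) = 3.850 V.

V_A ≈ 3.85 V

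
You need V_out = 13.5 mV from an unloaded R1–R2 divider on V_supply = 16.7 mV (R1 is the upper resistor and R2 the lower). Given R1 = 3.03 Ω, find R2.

R2 ≈ 12.8 Ω

The divider ratio is R2/(R1+R2) = 13.5/16.7 = 0.8084.
Rearranging, R2 = R1·k/(1−k) = 3.03 × 4.219 = 12.78 Ω.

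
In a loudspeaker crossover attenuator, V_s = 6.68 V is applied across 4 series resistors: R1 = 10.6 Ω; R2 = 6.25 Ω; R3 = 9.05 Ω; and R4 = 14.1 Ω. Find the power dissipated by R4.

The common current is I = 6.68/40.00 = 0.1670 A.
V(R4) = I·R = 2.355 V; P = V·I = 2.355 × 0.1670 = 0.3932 W.

P ≈ 0.393 W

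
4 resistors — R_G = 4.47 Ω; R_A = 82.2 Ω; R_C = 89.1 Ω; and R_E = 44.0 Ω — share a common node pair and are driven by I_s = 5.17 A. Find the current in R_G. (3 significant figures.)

I ≈ 4.29 A

Conductances: ΣG = 1/4.47 + 1/82.2 + 1/89.1 + 1/44.0 = 0.2698 (1/Ω).
By the current-divider rule, I = I_s · G_k/ΣG = 5.17 × 0.8291 = 4.286 A.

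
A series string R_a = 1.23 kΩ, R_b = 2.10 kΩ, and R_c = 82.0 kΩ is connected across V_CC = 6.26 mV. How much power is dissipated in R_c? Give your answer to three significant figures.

Series current I = V_CC/ΣR = 6.26/85.33 = 0.07336 µA.
P(R_c) = I²·R_c = (0.07336)² × 82.0 = 0.4413 nW.

P ≈ 0.441 nW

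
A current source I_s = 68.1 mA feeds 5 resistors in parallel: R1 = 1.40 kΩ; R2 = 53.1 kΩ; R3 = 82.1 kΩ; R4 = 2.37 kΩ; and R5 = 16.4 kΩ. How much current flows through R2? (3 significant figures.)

I ≈ 1.04 mA

Conductances: ΣG = 1/1.40 + 1/53.1 + 1/82.1 + 1/2.37 + 1/16.4 = 1.228 (1/kΩ).
R2 takes the fraction G_k/ΣG = 0.01883/1.228 = 0.01533, so I = 68.1 × 0.01533 = 1.044 mA.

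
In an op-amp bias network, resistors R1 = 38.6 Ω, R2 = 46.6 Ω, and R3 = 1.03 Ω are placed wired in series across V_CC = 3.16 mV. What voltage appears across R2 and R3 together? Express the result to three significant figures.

V ≈ 1.75 mV

ΣR = 38.6 + 46.6 + 1.03 = 86.23 Ω.
R_{R2..R3} = 46.6 + 1.03 = 47.63 Ω.
Voltage divider: V = V_CC · (47.63 / 86.23) = 3.16 × 0.5524 = 1.745 mV.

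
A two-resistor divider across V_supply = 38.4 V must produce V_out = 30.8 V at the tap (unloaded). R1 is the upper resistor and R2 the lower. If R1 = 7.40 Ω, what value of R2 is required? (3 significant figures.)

Required fraction k = V_out/V_supply = 0.8021.
Rearranging, R2 = R1·k/(1−k) = 7.40 × 4.053 = 29.99 Ω.

R2 ≈ 30.0 Ω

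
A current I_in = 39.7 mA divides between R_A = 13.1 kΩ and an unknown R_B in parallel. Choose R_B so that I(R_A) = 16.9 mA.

In a two-way split, I_A/I_in = R_B/(R_A + R_B).
16.9/39.7 = R_B/(R_A + R_B) → R_B = R_A · (0.4257)/(1 − 0.4257) = 13.1 × 0.7412 = 9.710 kΩ.

R_B ≈ 9.71 kΩ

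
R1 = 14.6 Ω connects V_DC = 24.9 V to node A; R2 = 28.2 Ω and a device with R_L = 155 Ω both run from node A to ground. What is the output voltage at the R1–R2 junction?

First combine the lower leg with the load: R2 ‖ R_L = 23.86 Ω.
Then V_out = V_DC · R2'/(R1 + R2') = 24.9 × 23.86/38.46 = 15.45 V.
(Unloaded it would be 16.4 V; the load pulls it down.)

V_out ≈ 15.4 V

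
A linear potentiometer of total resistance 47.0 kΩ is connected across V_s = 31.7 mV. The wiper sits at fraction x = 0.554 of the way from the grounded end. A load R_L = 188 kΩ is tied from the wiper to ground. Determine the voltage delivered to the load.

Lower segment x·R_p = 26.04 kΩ; upper segment (1−x)·R_p = 20.96 kΩ.
(x·R_p) ‖ R_L = 22.87 kΩ.
V_out = 31.7 × 22.87/(20.96 + 22.87) = 16.54 mV.

V_out ≈ 16.5 mV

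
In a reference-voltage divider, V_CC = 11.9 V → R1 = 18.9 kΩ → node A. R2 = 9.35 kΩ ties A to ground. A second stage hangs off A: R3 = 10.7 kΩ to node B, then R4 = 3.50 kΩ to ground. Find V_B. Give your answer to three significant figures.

V_B ≈ 0.674 V

Node A sees R2 in parallel with the series input of stage 2, R3 + R4 = 14.20 kΩ.
Effective lower resistance at A: R2 ‖ 14.20 = 5.638 kΩ.
So V_A = 11.9 × 0.2298 = 2.734 V.
V_B = V_A × 0.2465 = 0.6739 V.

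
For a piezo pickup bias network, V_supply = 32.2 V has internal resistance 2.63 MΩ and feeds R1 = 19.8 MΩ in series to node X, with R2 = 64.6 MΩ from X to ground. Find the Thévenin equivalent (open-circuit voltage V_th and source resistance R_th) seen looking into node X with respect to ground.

R1' = 2.63 + 19.8 = 22.43 MΩ (source resistance + R1).
With X open, the divider is unloaded: V_th = 32.2 × 64.6/87.03 = 23.90 V.
Looking into X with the source shorted: R_th = R1'·R2/(R1'+R2) = 22.43 × 64.6/87.03 = 16.65 MΩ.

V_th ≈ 23.9 V, R_th ≈ 16.6 MΩ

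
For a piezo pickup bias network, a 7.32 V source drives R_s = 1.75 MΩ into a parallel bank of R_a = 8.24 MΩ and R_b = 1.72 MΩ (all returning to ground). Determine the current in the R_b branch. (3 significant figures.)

Combine the parallel branches: R_p = (1/8.24 + 1/1.72)⁻¹ = 1.423 MΩ.
V_A by voltage divider: V_A = 7.32 × 1.423/(1.75 + 1.423) = 3.283 V.
Branch current I = V_A/R_b = 3.283/1.72 = 1.909 µA.

I ≈ 1.91 µA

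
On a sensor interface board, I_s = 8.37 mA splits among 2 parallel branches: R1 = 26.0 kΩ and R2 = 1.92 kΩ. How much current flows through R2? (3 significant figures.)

I ≈ 7.79 mA

For two parallel branches, I_k = I_s · (other R)/(sum of R).
So I = 8.37 × 26.0/27.92 = 7.794 mA.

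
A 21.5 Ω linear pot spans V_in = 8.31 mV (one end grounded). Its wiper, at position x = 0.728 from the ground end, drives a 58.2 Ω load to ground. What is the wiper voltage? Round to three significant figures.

The pot divides into 5.848 Ω above the wiper and 15.65 Ω below.
R_L loads the lower segment: effective lower R = 12.33 Ω.
Then V_out = V_in · 12.33/(5.848 + 12.33) = 5.637 mV.

V_out ≈ 5.64 mV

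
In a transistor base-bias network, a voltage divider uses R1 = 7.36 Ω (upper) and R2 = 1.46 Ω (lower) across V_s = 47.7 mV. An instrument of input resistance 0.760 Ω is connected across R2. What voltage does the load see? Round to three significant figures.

V_out ≈ 3.03 mV

R2 ‖ R_L = (1.46 × 0.760)/(1.46 + 0.760) = 0.4998 Ω.
Voltage divider with the loaded lower leg: V_out = 47.7 × 0.4998/(7.36 + 0.4998) = 47.7 × 0.06359 = 3.033 mV.
(Unloaded it would be 7.90 mV; the load pulls it down.)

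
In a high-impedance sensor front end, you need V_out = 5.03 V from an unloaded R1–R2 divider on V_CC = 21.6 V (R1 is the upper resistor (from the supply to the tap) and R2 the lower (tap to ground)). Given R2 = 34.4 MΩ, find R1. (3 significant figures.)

Required fraction k = V_out/V_CC = 0.2329.
R1 = R2·(1/k − 1) = 34.4 × 3.294 = 113.3 MΩ.

R1 ≈ 113 MΩ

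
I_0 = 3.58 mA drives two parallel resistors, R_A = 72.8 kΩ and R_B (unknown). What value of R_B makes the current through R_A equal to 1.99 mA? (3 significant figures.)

In a two-way split, I_A/I_0 = R_B/(R_A + R_B).
1.99/3.58 = R_B/(R_A + R_B) → R_B = R_A · (0.5559)/(1 − 0.5559) = 72.8 × 1.252 = 91.11 kΩ.

R_B ≈ 91.1 kΩ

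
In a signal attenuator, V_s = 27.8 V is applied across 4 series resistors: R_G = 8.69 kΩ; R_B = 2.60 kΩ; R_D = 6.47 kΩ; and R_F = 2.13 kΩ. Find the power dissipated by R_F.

P ≈ 4.16 mW

The common current is I = 27.8/19.89 = 1.398 mA.
V(R_F) = I·R = 2.977 V; P = V·I = 2.977 × 1.398 = 4.161 mW.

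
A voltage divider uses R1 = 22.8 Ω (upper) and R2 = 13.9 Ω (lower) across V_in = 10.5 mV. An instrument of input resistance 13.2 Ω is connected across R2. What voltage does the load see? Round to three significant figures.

V_out ≈ 2.40 mV

First combine the lower leg with the load: R2 ‖ R_L = 6.770 Ω.
Now apply the divider: V_out = 10.5 × 0.2290 = 2.404 mV.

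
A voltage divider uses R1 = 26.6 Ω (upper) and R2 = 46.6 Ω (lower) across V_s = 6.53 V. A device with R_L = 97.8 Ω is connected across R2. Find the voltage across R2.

First combine the lower leg with the load: R2 ‖ R_L = 31.56 Ω.
Then V_out = V_s · R2'/(R1 + R2') = 6.53 × 31.56/58.16 = 3.544 V.
(Unloaded it would be 4.16 V; the load pulls it down.)

V_out ≈ 3.54 V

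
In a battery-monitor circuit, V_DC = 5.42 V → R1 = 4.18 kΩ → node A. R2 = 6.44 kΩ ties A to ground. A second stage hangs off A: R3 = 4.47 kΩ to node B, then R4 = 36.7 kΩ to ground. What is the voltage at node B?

The second stage (R3 + R4 = 41.17 kΩ) loads node A in parallel with R2.
R2 ‖ (R3+R4) = 5.569 kΩ.
V_A = 5.42 × 5.569/(4.18 + 5.569) = 3.096 V.
Stage 2 is unloaded, so V_B = V_A · R4/(R3+R4) = 3.096 × 36.7/41.17 = 2.760 V.

V_B ≈ 2.76 V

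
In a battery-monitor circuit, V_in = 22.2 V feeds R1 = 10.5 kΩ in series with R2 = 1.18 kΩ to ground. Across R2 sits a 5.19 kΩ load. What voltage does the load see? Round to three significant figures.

The load sits in parallel with R2, giving an effective lower resistance R2' = R2·R_L/(R2+R_L) = 0.9614 kΩ.
Then V_out = V_in · R2'/(R1 + R2') = 22.2 × 0.9614/11.46 = 1.862 V.

V_out ≈ 1.86 V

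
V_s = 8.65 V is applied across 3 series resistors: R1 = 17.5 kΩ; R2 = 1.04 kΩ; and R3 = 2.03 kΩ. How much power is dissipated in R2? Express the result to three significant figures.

ΣR = 20.57 kΩ → I = 8.65/20.57 = 0.4205 mA.
P = I²R = 0.1768 × 1.04 = 0.1839 mW.

P ≈ 0.184 mW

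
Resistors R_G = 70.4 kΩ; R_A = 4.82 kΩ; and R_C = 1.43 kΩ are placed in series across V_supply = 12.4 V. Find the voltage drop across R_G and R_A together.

V ≈ 12.2 V

Total series resistance ΣR = 70.4 + 4.82 + 1.43 = 76.65 kΩ.
R_{R_G..R_A} = 70.4 + 4.82 = 75.22 kΩ.
By the voltage-divider rule, V = 12.4 × 75.22/76.65 = 12.17 V.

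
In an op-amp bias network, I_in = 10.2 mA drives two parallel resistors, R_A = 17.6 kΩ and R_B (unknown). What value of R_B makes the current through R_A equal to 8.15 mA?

R_B ≈ 70.0 kΩ

The fraction through R_A equals R_B/(R_A+R_B).
8.15/10.2 = R_B/(R_A + R_B) → R_B = R_A · (0.7990)/(1 − 0.7990) = 17.6 × 3.976 = 69.97 kΩ.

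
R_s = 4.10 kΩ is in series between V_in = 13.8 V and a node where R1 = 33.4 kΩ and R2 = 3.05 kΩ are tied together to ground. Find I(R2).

I ≈ 1.83 mA

Parallel bank: R_p = 1/(1/33.4 + 1/3.05) = 2.795 kΩ.
Node voltage V_A = V_in · R_p/(R_s + R_p) = 13.8 × 0.4053 = 5.594 V.
Branch current I = V_A/R2 = 5.594/3.05 = 1.834 mA.
(Equivalently: I_total = 2.002 mA, then current-divider fraction G_k/ΣG = 0.9163.)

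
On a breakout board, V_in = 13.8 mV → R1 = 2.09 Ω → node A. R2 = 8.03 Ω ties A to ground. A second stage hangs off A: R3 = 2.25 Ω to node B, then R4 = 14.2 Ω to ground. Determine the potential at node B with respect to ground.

V_B ≈ 8.59 mV

Node A sees R2 in parallel with the series input of stage 2, R3 + R4 = 16.45 Ω.
Effective lower resistance at A: R2 ‖ 16.45 = 5.396 Ω.
So V_A = 13.8 × 0.7208 = 9.947 mV.
Stage 2 is unloaded, so V_B = V_A · R4/(R3+R4) = 9.947 × 14.2/16.45 = 8.587 mV.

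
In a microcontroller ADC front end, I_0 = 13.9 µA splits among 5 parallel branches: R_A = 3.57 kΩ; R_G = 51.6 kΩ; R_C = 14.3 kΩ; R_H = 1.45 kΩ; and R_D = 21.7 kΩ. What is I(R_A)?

Total conductance ΣG = 1/3.57 + 1/51.6 + 1/14.3 + 1/1.45 + 1/21.7 = 1.105 (units of 1/kΩ).
R_A takes the fraction G_k/ΣG = 0.2801/1.105 = 0.2535, so I = 13.9 × 0.2535 = 3.523 µA.

I ≈ 3.52 µA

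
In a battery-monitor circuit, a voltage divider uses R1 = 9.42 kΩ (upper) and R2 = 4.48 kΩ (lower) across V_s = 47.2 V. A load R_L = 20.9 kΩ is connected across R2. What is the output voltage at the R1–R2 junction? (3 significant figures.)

V_out ≈ 13.3 V

R2 ‖ R_L = (4.48 × 20.9)/(4.48 + 20.9) = 3.689 kΩ.
Then V_out = V_s · R2'/(R1 + R2') = 47.2 × 3.689/13.11 = 13.28 V.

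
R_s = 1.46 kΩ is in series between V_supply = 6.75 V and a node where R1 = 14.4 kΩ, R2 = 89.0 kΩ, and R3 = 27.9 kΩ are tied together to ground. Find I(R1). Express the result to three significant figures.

Parallel bank: R_p = 1/(1/14.4 + 1/89.0 + 1/27.9) = 8.582 kΩ.
Node voltage V_A = V_supply · R_p/(R_s + R_p) = 6.75 × 0.8546 = 5.769 V.
Branch current I = V_A/R1 = 5.769/14.4 = 0.4006 mA.

I ≈ 0.401 mA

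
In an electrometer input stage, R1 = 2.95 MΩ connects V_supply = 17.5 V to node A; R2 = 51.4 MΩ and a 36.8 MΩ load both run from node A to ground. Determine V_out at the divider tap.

First combine the lower leg with the load: R2 ‖ R_L = 21.45 MΩ.
Voltage divider with the loaded lower leg: V_out = 17.5 × 21.45/(2.95 + 21.45) = 17.5 × 0.8791 = 15.38 V.
(Unloaded it would be 16.6 V; the load pulls it down.)

V_out ≈ 15.4 V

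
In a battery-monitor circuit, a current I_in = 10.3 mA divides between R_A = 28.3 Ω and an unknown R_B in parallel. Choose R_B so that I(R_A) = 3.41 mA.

In a two-way split, I_A/I_in = R_B/(R_A + R_B).
With f = 0.3311, R_B = R_A · f/(1−f) = 28.3 × 0.4949 = 14.01 Ω.

R_B ≈ 14.0 Ω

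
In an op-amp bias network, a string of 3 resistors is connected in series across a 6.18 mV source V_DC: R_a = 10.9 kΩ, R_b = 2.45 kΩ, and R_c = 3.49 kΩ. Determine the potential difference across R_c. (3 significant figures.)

Series total: ΣR = 10.9 + 2.45 + 3.49 = 16.84 kΩ.
Voltage divider: V = V_DC · (3.490 / 16.84) = 6.18 × 0.2072 = 1.281 mV.

V ≈ 1.28 mV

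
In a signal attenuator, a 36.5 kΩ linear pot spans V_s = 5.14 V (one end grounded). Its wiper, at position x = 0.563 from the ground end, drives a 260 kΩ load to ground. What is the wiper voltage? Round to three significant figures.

V_out ≈ 2.80 V

Lower segment x·R_p = 20.55 kΩ; upper segment (1−x)·R_p = 15.95 kΩ.
Lower segment in parallel with the load: 20.55 ‖ 260 = 19.04 kΩ.
V_out = 5.14 × 19.04/(15.95 + 19.04) = 2.797 V.
(Unloaded: V_out = x·V_s = 2.89 V.)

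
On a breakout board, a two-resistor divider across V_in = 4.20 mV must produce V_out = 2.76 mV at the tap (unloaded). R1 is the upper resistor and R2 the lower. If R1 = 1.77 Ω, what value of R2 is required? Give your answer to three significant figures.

R2 ≈ 3.39 Ω

The divider ratio is R2/(R1+R2) = 2.76/4.20 = 0.6571.
Rearranging, R2 = R1·k/(1−k) = 1.77 × 1.917 = 3.392 Ω.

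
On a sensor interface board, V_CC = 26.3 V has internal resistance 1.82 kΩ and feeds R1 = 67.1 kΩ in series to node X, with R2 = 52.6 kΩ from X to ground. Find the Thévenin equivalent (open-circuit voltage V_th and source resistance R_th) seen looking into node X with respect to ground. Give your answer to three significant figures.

R1' = 1.82 + 67.1 = 68.92 kΩ (source resistance + R1).
V_th is the unloaded tap voltage: V_CC · R2/(R1'+R2) = 26.3 × 0.4329 = 11.38 V.
Zeroing V_CC shorts the top of R1' to ground, so R_th = R1' ‖ R2 = 29.83 kΩ.

V_th ≈ 11.4 V, R_th ≈ 29.8 kΩ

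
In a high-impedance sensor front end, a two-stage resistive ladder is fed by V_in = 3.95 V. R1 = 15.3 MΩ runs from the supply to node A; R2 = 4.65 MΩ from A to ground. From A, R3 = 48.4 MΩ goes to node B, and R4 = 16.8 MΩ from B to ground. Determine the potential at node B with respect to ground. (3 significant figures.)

V_B ≈ 0.225 V

Looking into the second stage from A: R3 + R4 = 65.20 MΩ appears in parallel with R2.
Effective lower resistance at A: R2 ‖ 65.20 = 4.340 MΩ.
So V_A = 3.95 × 0.2210 = 0.8729 V.
Then the unloaded second divider: V_B = V_A × R4/(R3+R4) = 0.8729 × 0.2577 = 0.2249 V.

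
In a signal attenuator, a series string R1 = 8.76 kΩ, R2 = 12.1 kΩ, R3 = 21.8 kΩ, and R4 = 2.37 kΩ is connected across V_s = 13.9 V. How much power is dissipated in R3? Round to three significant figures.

P ≈ 2.08 mW

ΣR = 45.03 kΩ → I = 13.9/45.03 = 0.3087 mA.
V(R3) = I·R = 6.729 V; P = V·I = 6.729 × 0.3087 = 2.077 mW.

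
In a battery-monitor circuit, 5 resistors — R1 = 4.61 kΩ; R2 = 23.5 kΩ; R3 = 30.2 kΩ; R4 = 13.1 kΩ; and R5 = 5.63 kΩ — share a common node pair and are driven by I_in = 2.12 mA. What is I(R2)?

Total conductance ΣG = 1/4.61 + 1/23.5 + 1/30.2 + 1/13.1 + 1/5.63 = 0.5465 (units of 1/kΩ).
Current divider: I(R2) = I_in · G_k/ΣG = 2.12 × (0.04255/0.5465) = 2.12 × 0.07786 = 0.1651 mA.

I ≈ 0.165 mA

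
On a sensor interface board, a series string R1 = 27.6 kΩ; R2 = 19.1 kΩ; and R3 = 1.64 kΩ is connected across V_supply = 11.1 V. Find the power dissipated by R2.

P ≈ 1.01 mW

Series current I = V_supply/ΣR = 11.1/48.34 = 0.2296 mA.
P = I²R = 0.05273 × 19.1 = 1.007 mW.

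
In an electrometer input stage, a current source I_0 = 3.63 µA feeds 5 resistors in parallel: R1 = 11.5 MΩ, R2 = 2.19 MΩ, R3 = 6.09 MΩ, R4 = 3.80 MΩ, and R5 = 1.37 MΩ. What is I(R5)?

I ≈ 1.56 µA

Total conductance ΣG = 1/11.5 + 1/2.19 + 1/6.09 + 1/3.80 + 1/1.37 = 1.701 (units of 1/MΩ).
By the current-divider rule, I = I_0 · G_k/ΣG = 3.63 × 0.4292 = 1.558 µA.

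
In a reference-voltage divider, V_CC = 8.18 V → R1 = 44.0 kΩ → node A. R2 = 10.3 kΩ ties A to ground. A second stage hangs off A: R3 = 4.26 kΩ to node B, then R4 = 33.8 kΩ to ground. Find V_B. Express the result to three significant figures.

V_B ≈ 1.13 V

Looking into the second stage from A: R3 + R4 = 38.06 kΩ appears in parallel with R2.
R2 ‖ (R3+R4) = 8.106 kΩ.
First divider: V_A = V_CC · 8.106/(44.0 + 8.106) = 1.273 V.
Then the unloaded second divider: V_B = V_A × R4/(R3+R4) = 1.273 × 0.8881 = 1.130 V.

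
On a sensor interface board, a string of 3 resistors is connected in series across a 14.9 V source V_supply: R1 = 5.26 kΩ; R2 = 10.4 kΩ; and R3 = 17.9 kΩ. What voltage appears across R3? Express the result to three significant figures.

V ≈ 7.95 V

Total series resistance ΣR = 5.26 + 10.4 + 17.9 = 33.56 kΩ.
By the voltage-divider rule, V = 14.9 × 17.90/33.56 = 7.947 V.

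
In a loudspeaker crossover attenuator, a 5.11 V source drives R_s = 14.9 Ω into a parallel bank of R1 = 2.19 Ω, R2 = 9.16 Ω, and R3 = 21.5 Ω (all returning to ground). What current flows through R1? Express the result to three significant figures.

Combine the parallel branches: R_p = (1/2.19 + 1/9.16 + 1/21.5)⁻¹ = 1.633 Ω.
V_A by voltage divider: V_A = 5.11 × 1.633/(14.9 + 1.633) = 0.5048 V.
Branch current I = V_A/R1 = 0.5048/2.19 = 0.2305 A.

I ≈ 0.230 A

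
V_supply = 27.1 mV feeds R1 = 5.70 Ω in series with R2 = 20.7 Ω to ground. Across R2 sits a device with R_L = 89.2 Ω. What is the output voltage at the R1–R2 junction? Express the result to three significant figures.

V_out ≈ 20.2 mV

R2 ‖ R_L = (20.7 × 89.2)/(20.7 + 89.2) = 16.80 Ω.
Voltage divider with the loaded lower leg: V_out = 27.1 × 16.80/(5.70 + 16.80) = 27.1 × 0.7467 = 20.23 mV.
(Unloaded it would be 21.2 mV; the load pulls it down.)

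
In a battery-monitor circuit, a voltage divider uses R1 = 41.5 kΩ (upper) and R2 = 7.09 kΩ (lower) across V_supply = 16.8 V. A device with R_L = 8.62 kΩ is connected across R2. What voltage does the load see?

R2 ‖ R_L = (7.09 × 8.62)/(7.09 + 8.62) = 3.890 kΩ.
Then V_out = V_supply · R2'/(R1 + R2') = 16.8 × 3.890/45.39 = 1.440 V.

V_out ≈ 1.44 V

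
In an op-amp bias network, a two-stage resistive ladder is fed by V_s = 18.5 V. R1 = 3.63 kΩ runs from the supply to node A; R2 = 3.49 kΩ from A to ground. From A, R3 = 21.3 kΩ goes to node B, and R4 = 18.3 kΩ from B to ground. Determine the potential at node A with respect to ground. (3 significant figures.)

V_A ≈ 8.68 V

The second stage (R3 + R4 = 39.60 kΩ) loads node A in parallel with R2.
R2 ‖ (R3+R4) = 3.207 kΩ.
First divider: V_A = V_s · 3.207/(3.63 + 3.207) = 8.678 V.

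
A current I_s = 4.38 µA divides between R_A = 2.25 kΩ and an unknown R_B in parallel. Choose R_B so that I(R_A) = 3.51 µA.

R_B ≈ 9.08 kΩ

The fraction through R_A equals R_B/(R_A+R_B).
With f = 0.8014, R_B = R_A · f/(1−f) = 2.25 × 4.034 = 9.078 kΩ.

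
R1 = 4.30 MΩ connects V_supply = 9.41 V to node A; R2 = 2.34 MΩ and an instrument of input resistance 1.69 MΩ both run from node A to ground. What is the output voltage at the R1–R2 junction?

V_out ≈ 1.75 V

The load sits in parallel with R2, giving an effective lower resistance R2' = R2·R_L/(R2+R_L) = 0.9813 MΩ.
Voltage divider with the loaded lower leg: V_out = 9.41 × 0.9813/(4.30 + 0.9813) = 9.41 × 0.1858 = 1.748 V.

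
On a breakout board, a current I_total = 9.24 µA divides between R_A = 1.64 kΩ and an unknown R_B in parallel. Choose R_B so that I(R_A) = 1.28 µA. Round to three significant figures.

R_B ≈ 0.264 kΩ

In a two-way split, I_A/I_total = R_B/(R_A + R_B).
With f = 0.1385, R_B = R_A · f/(1−f) = 1.64 × 0.1608 = 0.2637 kΩ.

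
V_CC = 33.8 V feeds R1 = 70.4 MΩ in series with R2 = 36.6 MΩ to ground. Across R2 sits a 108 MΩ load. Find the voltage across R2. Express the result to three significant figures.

The load sits in parallel with R2, giving an effective lower resistance R2' = R2·R_L/(R2+R_L) = 27.34 MΩ.
Now apply the divider: V_out = 33.8 × 0.2797 = 9.454 V.
(Unloaded it would be 11.6 V; the load pulls it down.)

V_out ≈ 9.45 V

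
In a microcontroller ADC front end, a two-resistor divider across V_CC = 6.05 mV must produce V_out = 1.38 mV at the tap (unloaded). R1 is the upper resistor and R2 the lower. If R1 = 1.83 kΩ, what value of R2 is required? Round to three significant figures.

Required fraction k = V_out/V_CC = 0.2281.
R2 = R1 · 0.2281/(1 − 0.2281) = 0.5408 kΩ.

R2 ≈ 0.541 kΩ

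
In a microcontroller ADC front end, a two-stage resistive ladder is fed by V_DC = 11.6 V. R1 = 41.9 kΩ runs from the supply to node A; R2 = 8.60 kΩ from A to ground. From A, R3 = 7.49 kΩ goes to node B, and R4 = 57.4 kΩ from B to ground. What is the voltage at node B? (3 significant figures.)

V_B ≈ 1.57 V

The second stage (R3 + R4 = 64.89 kΩ) loads node A in parallel with R2.
R2 ‖ (R3+R4) = 7.594 kΩ.
V_A = 11.6 × 7.594/(41.9 + 7.594) = 1.780 V.
Stage 2 is unloaded, so V_B = V_A · R4/(R3+R4) = 1.780 × 57.4/64.89 = 1.574 V.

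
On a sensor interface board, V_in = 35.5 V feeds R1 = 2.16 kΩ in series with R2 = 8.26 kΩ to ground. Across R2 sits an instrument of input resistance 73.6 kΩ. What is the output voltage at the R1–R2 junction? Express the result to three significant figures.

V_out ≈ 27.5 V

The load sits in parallel with R2, giving an effective lower resistance R2' = R2·R_L/(R2+R_L) = 7.427 kΩ.
Now apply the divider: V_out = 35.5 × 0.7747 = 27.50 V.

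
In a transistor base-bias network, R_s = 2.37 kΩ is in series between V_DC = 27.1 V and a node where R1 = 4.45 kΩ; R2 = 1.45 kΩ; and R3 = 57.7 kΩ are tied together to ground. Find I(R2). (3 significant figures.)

Equivalent of the parallel group: R_p = 1.073 kΩ.
V_A by voltage divider: V_A = 27.1 × 1.073/(2.37 + 1.073) = 8.447 V.
Branch current I = V_A/R2 = 8.447/1.45 = 5.826 mA.

I ≈ 5.83 mA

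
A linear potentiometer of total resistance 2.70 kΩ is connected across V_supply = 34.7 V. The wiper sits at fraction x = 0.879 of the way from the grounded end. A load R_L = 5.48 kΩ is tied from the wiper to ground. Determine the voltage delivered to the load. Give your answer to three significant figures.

V_out ≈ 29.0 V

Split the track: R_lower = x·R_p = 2.373 kΩ, R_upper = (1−x)·R_p = 0.3267 kΩ.
(x·R_p) ‖ R_L = 1.656 kΩ.
Then V_out = V_supply · 1.656/(0.3267 + 1.656) = 28.98 V.
(Unloaded: V_out = x·V_supply = 30.5 V.)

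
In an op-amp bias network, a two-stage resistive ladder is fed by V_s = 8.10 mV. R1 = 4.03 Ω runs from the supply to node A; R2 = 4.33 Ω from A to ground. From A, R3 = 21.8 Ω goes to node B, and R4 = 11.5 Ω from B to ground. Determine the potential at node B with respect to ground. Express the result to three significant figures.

V_B ≈ 1.36 mV

Node A sees R2 in parallel with the series input of stage 2, R3 + R4 = 33.30 Ω.
Effective lower resistance at A: R2 ‖ 33.30 = 3.832 Ω.
So V_A = 8.10 × 0.4874 = 3.948 mV.
Stage 2 is unloaded, so V_B = V_A · R4/(R3+R4) = 3.948 × 11.5/33.30 = 1.363 mV.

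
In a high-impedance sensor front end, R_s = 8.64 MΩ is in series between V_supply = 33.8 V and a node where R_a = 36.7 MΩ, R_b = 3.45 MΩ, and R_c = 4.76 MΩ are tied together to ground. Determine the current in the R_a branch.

Combine the parallel branches: R_p = (1/36.7 + 1/3.45 + 1/4.76)⁻¹ = 1.897 MΩ.
V_A = 33.8 × 1.897/10.54 = 6.085 V.
I(R_a) = V_A / R_a = 6.085/36.7 = 0.1658 µA.
(Equivalently: I_total = 3.208 µA, then current-divider fraction G_k/ΣG = 0.05169.)

I ≈ 0.166 µA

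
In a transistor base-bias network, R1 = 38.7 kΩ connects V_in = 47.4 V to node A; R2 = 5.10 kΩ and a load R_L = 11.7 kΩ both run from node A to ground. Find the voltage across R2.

V_out ≈ 3.98 V

First combine the lower leg with the load: R2 ‖ R_L = 3.552 kΩ.
Then V_out = V_in · R2'/(R1 + R2') = 47.4 × 3.552/42.25 = 3.985 V.
(Unloaded it would be 5.52 V; the load pulls it down.)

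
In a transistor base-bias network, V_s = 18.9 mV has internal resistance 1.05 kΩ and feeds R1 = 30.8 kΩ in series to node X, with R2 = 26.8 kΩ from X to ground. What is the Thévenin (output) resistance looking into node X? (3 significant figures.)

R1' = 1.05 + 30.8 = 31.85 kΩ (source resistance + R1).
Zeroing V_s shorts the top of R1' to ground, so R_th = R1' ‖ R2 = 14.55 kΩ.

R_th ≈ 14.6 kΩ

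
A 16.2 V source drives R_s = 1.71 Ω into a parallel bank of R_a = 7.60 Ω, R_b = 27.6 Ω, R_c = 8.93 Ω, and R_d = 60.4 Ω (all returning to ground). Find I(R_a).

I ≈ 1.41 A

Equivalent of the parallel group: R_p = 3.374 Ω.
V_A by voltage divider: V_A = 16.2 × 3.374/(1.71 + 3.374) = 10.75 V.
I(R_a) = V_A / R_a = 10.75/7.60 = 1.415 A.
(Check via current divider: I_total = 3.186 A; share G_k/ΣG = 0.4440 → same result.)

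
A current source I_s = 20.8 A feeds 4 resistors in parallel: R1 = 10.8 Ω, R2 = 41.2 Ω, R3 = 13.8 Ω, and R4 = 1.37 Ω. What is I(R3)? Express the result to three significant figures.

Total conductance ΣG = 1/10.8 + 1/41.2 + 1/13.8 + 1/1.37 = 0.9193 (units of 1/Ω).
By the current-divider rule, I = I_s · G_k/ΣG = 20.8 × 0.07883 = 1.640 A.

I ≈ 1.64 A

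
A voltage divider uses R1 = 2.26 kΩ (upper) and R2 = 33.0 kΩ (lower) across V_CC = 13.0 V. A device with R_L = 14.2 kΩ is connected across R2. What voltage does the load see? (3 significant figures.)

V_out ≈ 10.6 V

First combine the lower leg with the load: R2 ‖ R_L = 9.928 kΩ.
Now apply the divider: V_out = 13.0 × 0.8146 = 10.59 V.
(Unloaded it would be 12.2 V; the load pulls it down.)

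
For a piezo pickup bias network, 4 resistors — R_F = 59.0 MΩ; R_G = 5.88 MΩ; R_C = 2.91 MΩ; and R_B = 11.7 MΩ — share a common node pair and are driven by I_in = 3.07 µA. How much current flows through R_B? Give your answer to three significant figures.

Conductances: ΣG = 1/59.0 + 1/5.88 + 1/2.91 + 1/11.7 = 0.6161 (1/MΩ).
By the current-divider rule, I = I_in · G_k/ΣG = 3.07 × 0.1387 = 0.4259 µA.

I ≈ 0.426 µA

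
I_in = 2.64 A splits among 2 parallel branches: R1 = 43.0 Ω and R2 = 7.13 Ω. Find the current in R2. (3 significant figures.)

I ≈ 2.26 A

For two parallel branches, I_k = I_in · (other R)/(sum of R).
So I = 2.64 × 43.0/50.13 = 2.265 A.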